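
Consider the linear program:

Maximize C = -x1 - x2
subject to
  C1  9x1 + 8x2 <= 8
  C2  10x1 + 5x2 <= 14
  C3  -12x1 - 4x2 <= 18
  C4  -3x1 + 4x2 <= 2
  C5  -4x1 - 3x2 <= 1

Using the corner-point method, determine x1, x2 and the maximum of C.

x1 = 47/10, x2 = -33/5, maximum C = 19/10

Extreme points and C = -x1 - x2:
  (72/35, -46/35) → C = -26/35
  (4/15, 7/10) → C = -29/30
  (47/10, -33/5) → C = 19/10
  (-2/5, 1/5) → C = 1/5

The optimum lies where 10x1 + 5x2 = 14 and -4x1 - 3x2 = 1.
Solving simultaneously gives x1 = 47/10, x2 = -33/5.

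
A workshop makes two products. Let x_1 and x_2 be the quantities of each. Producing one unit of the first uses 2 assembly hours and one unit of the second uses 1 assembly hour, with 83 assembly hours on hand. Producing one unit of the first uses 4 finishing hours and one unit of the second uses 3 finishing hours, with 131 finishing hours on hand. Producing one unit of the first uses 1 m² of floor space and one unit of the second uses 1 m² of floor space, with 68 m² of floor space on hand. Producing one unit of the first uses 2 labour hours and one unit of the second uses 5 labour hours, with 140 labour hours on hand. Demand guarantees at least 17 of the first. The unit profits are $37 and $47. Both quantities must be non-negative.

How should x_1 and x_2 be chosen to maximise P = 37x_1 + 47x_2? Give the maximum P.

Corner points and P = 37x_1 + 47x_2:
  (131/4, 0) → P = 4847/4
  (17, 0) → P = 629
  (17, 21) → P = 1616

The binding constraints are 4x_1 + 3x_2 = 131 and x_1 = 17.
Solving simultaneously gives x_1 = 17, x_2 = 21.

x_1 = 17, x_2 = 21, maximum P = 1616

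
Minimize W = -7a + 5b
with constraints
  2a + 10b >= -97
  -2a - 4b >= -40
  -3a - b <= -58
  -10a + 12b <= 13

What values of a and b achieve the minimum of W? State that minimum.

a = 197/3, b = -137/6, minimum W = -3443/6

At the optimal vertex, 2a + 10b = -97 and -2a - 4b = -40.
Solving simultaneously gives a = 197/3, b = -137/6.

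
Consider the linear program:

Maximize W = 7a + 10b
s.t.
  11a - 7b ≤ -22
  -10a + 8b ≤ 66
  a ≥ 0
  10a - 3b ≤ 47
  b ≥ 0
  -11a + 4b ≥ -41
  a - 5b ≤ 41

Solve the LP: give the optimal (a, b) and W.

a = 287/25, b = 113/5, maximum W = 7659/25

At the optimal vertex, -10a + 8b = 66 and 10a - 3b = 47.
Solving simultaneously gives a = 287/25, b = 113/5.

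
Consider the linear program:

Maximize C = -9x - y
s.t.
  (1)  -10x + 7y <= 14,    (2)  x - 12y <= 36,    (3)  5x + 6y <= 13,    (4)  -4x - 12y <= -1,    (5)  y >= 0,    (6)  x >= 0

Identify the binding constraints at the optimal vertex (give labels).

(4) and (6)

Corner points and C = -9x - y:
  (7/95, 40/19) → C = -263/95
  (0, 2) → C = -2
  (13/5, 0) → C = -117/5
  (1/4, 0) → C = -9/4
  (0, 1/12) → C = -1/12

The maximum is at (0, 1/12). Substituting into each constraint, equality holds for (4) and (6); the remaining constraints have slack.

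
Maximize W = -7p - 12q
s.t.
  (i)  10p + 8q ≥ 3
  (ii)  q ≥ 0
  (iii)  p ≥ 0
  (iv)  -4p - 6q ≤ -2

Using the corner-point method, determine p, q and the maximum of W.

Extreme points and W = -7p - 12q:
  (0, 3/8) → W = -9/2
  (1/14, 2/7) → W = -55/14
  (1/2, 0) → W = -7/2
The feasible region is unbounded (it extends along (0, 1), (1, 0)), but W strictly decreases along every unbounded feasible direction, so there is no improving ray and the maximum is attained at a vertex.

The binding constraints are q = 0 and -4p - 6q = -2.
Solving simultaneously gives p = 1/2, q = 0.

p = 1/2, q = 0, maximum W = -7/2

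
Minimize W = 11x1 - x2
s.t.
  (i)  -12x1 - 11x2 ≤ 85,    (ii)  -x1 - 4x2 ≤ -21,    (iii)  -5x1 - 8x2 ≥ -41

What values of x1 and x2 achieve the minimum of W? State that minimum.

x1 = -1131/41, x2 = 917/41, minimum W = -13358/41

Feasible corners and W = 11x1 - x2:
  (-571/37, 337/37) → W = -6618/37
  (-1131/41, 917/41) → W = -13358/41
  (-1/3, 16/3) → W = -9

At the optimal vertex, -12x1 - 11x2 = 85 and -5x1 - 8x2 = -41.
Solving simultaneously gives x1 = -1131/41, x2 = 917/41.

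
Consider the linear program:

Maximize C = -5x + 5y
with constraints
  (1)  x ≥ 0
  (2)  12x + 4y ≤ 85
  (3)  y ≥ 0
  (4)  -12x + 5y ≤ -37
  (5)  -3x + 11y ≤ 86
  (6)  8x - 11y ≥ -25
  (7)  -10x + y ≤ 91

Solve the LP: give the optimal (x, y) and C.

The binding constraints are 12x + 4y = 85 and -12x + 5y = -37.
Solving simultaneously gives x = 191/36, y = 16/3.

x = 191/36, y = 16/3, maximum C = 5/36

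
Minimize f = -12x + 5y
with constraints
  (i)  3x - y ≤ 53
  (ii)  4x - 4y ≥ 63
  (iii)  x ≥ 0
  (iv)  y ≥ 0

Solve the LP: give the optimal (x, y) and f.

x = 53/3, y = 0, minimum f = -212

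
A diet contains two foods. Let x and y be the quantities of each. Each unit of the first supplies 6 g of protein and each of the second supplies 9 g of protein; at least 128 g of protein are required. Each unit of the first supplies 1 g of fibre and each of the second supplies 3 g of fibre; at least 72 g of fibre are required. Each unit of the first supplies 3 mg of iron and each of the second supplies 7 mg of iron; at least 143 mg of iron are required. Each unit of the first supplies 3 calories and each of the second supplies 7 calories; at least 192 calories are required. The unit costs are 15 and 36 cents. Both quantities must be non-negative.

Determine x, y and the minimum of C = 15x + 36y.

x = 36, y = 12, minimum C = 972

Corner points and C = 15x + 36y:
  (0, 192/7) → C = 6912/7
  (72, 0) → C = 1080
  (36, 12) → C = 972
The feasible region is unbounded (it extends along (0, 1), (1, 0)), but C strictly increases along every unbounded feasible direction, so there is no improving ray and the minimum is attained at a vertex.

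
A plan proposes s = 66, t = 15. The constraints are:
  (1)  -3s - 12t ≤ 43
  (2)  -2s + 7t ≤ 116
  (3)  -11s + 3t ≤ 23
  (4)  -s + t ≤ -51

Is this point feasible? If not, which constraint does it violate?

(1): -378 ≤ 43 ✓
(2): -27 ≤ 116 ✓
(3): -681 ≤ 23 ✓
(4): -51 ≤ -51 ✓

feasible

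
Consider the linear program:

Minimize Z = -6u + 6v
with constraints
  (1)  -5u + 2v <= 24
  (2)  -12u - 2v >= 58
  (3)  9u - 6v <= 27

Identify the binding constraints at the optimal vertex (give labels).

(1) and (3)

Corner points and Z = -6u + 6v:
  (-82/17, -1/17) → Z = 486/17
  (-33/2, -117/4) → Z = -153/2
  (-49/15, -47/5) → Z = -184/5

The minimum is at (-33/2, -117/4). Substituting into each constraint, equality holds for (1) and (3); the remaining constraints have slack.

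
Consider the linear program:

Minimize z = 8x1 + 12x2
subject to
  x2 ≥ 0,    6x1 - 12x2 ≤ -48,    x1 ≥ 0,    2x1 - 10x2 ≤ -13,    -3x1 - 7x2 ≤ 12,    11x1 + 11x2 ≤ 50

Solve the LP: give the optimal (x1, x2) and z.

Feasible corners and z = 8x1 + 12x2:
  (0, 4) → z = 48
  (4/11, 46/11) → z = 584/11
  (0, 50/11) → z = 600/11

x1 = 0, x2 = 4, minimum z = 48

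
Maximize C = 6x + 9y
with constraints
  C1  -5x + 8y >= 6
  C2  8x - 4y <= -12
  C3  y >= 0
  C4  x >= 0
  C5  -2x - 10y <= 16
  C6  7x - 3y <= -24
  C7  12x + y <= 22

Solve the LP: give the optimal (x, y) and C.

Vertices and C = 6x + 9y:
  (0, 8) → C = 72
  (0, 22) → C = 198
  (42/43, 442/43) → C = 4230/43

The binding constraints are x = 0 and 12x + y = 22.
Solving simultaneously gives x = 0, y = 22.

x = 0, y = 22, maximum C = 198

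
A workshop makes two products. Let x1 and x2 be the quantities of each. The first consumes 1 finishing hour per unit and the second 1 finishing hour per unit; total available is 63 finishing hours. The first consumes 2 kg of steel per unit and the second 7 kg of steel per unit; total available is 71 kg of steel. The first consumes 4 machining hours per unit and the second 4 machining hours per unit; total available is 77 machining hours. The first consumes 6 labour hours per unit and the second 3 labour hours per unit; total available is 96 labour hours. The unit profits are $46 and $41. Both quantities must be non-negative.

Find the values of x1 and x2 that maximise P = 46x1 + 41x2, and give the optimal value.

Feasible corners and P = 46x1 + 41x2:
  (0, 0) → P = 0
  (0, 71/7) → P = 2911/7
  (16, 0) → P = 736
  (51/4, 13/2) → P = 853

x1 = 51/4, x2 = 13/2, maximum P = 853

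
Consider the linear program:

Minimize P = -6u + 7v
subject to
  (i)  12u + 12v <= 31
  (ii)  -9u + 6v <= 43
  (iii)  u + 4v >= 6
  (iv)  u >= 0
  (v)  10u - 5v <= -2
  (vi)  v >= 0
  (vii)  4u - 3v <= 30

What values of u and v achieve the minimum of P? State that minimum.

The binding constraints are u + 4v = 6 and 10u - 5v = -2.
Solving simultaneously gives u = 22/45, v = 62/45.

u = 22/45, v = 62/45, minimum P = 302/45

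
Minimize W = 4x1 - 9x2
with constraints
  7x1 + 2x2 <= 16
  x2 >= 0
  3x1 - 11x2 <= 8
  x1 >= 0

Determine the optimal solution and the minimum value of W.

x1 = 0, x2 = 8, minimum W = -72

Vertices and W = 4x1 - 9x2:
  (16/7, 0) → W = 64/7
  (0, 8) → W = -72
  (0, 0) → W = 0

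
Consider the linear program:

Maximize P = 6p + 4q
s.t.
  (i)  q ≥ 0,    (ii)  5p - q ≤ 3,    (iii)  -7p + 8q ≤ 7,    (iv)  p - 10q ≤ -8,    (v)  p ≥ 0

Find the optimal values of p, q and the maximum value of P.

Feasible corners and P = 6p + 4q:
  (31/33, 56/33) → P = 410/33
  (38/49, 43/49) → P = 400/49
  (0, 7/8) → P = 7/2
  (0, 4/5) → P = 16/5

The binding constraints are 5p - q = 3 and -7p + 8q = 7.
Solving simultaneously gives p = 31/33, q = 56/33.

p = 31/33, q = 56/33, maximum P = 410/33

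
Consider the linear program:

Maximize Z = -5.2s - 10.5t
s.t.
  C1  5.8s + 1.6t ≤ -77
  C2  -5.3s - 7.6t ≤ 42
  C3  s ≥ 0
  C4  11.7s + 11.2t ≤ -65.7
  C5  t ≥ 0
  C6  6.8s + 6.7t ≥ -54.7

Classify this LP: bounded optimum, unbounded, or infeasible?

infeasible

The boundaries 5.8s + 1.6t = -77 and 11.7s + 11.2t = -65.7 meet at (-4733/289, 3249/289), but that point violates s ≥ 0. Every candidate vertex is excluded by some other constraint, so the feasible region is empty.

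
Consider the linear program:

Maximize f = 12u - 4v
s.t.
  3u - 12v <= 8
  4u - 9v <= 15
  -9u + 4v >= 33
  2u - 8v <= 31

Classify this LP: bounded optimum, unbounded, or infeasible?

From the feasible point (-107/24, -57/32), moving in the direction (4, 9) keeps every constraint satisfied while f increases without bound.

unbounded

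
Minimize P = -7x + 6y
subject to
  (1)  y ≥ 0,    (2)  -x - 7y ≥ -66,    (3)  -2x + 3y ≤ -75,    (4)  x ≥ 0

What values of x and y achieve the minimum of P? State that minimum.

At the optimal vertex, y = 0 and -x - 7y = -66.
Solving simultaneously gives x = 66, y = 0.

x = 66, y = 0, minimum P = -462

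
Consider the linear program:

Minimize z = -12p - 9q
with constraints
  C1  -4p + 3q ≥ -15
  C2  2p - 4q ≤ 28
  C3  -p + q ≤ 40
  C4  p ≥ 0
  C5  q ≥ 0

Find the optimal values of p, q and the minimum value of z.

p = 135, q = 175, minimum z = -3195

Corner points and z = -12p - 9q:
  (135, 175) → z = -3195
  (15/4, 0) → z = -45
  (0, 40) → z = -360
  (0, 0) → z = 0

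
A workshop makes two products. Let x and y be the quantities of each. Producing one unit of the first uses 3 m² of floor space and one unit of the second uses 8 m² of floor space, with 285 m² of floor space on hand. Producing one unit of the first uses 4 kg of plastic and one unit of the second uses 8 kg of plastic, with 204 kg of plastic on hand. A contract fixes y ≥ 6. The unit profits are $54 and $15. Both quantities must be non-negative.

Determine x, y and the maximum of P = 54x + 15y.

Extreme points and P = 54x + 15y:
  (0, 51/2) → P = 765/2
  (0, 6) → P = 90
  (39, 6) → P = 2196

x = 39, y = 6, maximum P = 2196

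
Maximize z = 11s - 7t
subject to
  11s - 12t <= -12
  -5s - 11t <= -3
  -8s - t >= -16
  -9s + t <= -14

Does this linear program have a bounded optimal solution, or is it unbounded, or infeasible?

The boundaries 11s - 12t = -12 and -5s - 11t = -3 meet at (-96/181, 93/181), but that point violates -9s + t ≤ -14. Every candidate vertex is excluded by some other constraint, so the feasible region is empty.

infeasible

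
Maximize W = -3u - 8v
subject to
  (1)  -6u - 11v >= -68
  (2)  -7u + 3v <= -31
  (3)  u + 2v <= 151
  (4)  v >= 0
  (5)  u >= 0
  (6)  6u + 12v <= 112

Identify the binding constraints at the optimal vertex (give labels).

(2) and (4)

Extreme points and W = -3u - 8v:
  (109/19, 58/19) → W = -791/19
  (34/3, 0) → W = -34
  (31/7, 0) → W = -93/7

The maximum is at (31/7, 0). Substituting into each constraint, equality holds for (2) and (4); the remaining constraints have slack.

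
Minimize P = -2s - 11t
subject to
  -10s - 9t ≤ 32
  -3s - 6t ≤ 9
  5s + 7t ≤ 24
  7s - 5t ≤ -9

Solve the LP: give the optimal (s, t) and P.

s = -88/5, t = 16, minimum P = -704/5

At the optimal vertex, -10s - 9t = 32 and 5s + 7t = 24.
Solving simultaneously gives s = -88/5, t = 16.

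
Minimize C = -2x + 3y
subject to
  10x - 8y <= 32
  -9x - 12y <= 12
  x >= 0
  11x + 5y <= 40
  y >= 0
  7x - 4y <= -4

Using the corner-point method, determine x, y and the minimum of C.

At the optimal vertex, x = 0 and 7x - 4y = -4.
Solving simultaneously gives x = 0, y = 1.

x = 0, y = 1, minimum C = 3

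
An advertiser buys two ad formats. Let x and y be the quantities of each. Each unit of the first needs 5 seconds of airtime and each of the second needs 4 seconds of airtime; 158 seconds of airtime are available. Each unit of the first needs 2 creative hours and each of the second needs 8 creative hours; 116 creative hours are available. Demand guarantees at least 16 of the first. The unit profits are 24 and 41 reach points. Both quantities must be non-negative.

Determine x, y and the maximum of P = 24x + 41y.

Corner points and P = 24x + 41y:
  (158/5, 0) → P = 3792/5
  (16, 0) → P = 384
  (25, 33/4) → P = 3753/4
  (16, 21/2) → P = 1629/2

At the optimal vertex, 5x + 4y = 158 and 2x + 8y = 116.
Solving simultaneously gives x = 25, y = 33/4.

x = 25, y = 33/4, maximum P = 3753/4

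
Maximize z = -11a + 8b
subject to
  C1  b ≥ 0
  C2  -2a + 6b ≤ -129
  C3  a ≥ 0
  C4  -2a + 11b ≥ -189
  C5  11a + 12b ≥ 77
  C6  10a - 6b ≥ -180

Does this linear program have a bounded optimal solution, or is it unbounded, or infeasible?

Extreme points and z = -11a + 8b:
  (129/2, 0) → z = -1419/2
  (189/2, 0) → z = -2079/2
The feasible region has finitely many vertices and no improving ray; the maximum is -1419/2 at (129/2, 0).

bounded optimum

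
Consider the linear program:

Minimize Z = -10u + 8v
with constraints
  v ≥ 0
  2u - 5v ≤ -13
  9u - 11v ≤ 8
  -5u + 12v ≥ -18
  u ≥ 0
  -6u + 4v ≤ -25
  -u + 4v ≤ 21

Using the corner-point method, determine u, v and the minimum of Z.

Corner points and Z = -10u + 8v:
  (81/10, 59/10) → Z = -169/5
  (263/25, 197/25) → Z = -1054/25
  (46/5, 151/20) → Z = -158/5

u = 263/25, v = 197/25, minimum Z = -1054/25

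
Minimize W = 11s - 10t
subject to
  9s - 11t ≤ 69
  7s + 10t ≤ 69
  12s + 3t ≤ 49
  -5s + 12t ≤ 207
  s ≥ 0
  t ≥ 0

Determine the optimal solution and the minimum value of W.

s = 0, t = 69/10, minimum W = -69

Extreme points and W = 11s - 10t:
  (283/99, 485/99) → W = -193/11
  (0, 69/10) → W = -69
  (49/12, 0) → W = 539/12
  (0, 0) → W = 0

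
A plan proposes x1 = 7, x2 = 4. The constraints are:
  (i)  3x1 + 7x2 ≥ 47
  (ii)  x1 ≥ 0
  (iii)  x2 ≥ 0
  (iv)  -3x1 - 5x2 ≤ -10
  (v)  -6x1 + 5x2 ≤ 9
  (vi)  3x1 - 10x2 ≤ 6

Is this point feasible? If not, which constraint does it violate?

feasible

(i): 49 ≥ 47 ✓
(ii): 7 ≥ 0 ✓
(iii): 4 ≥ 0 ✓
(iv): -41 ≤ -10 ✓
(v): -22 ≤ 9 ✓
(vi): -19 ≤ 6 ✓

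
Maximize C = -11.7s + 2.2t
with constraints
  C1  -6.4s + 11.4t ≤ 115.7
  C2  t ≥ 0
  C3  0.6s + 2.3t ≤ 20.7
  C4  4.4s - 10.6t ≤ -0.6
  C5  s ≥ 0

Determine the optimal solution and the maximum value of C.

s = 0, t = 9, maximum C = 19.8

Feasible corners and C = -11.7s + 2.2t:
  (5451/412, 1143/206) → C = -117495/824
  (0, 9) → C = 99/5
  (0, 3/53) → C = 33/265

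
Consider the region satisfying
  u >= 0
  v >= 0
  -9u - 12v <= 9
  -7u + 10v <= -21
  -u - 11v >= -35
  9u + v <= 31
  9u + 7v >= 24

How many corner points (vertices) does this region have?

3

Pairwise boundary intersections that survive every other constraint:
  (3, 0)
  (31/9, 0)
  (331/97, 28/97)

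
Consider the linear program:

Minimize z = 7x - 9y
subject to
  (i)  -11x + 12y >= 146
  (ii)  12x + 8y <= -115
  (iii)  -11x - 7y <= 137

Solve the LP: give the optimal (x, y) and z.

Vertices and z = 7x - 9y:
  (-637/58, 487/232) → z = -22219/232
  (-2666/209, 9/19) → z = -19553/209
  (-291/4, 379/4) → z = -1362

At the optimal vertex, 12x + 8y = -115 and -11x - 7y = 137.
Solving simultaneously gives x = -291/4, y = 379/4.

x = -291/4, y = 379/4, minimum z = -1362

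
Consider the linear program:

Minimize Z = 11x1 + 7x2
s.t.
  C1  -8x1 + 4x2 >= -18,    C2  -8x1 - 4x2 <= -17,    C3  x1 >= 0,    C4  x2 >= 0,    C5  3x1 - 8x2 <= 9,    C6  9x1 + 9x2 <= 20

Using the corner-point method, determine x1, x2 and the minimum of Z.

The binding constraints are -8x1 - 4x2 = -17 and x2 = 0.
Solving simultaneously gives x1 = 17/8, x2 = 0.

x1 = 17/8, x2 = 0, minimum Z = 187/8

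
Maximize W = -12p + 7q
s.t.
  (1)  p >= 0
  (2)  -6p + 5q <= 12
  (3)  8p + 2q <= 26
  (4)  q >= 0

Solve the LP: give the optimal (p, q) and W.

p = 0, q = 12/5, maximum W = 84/5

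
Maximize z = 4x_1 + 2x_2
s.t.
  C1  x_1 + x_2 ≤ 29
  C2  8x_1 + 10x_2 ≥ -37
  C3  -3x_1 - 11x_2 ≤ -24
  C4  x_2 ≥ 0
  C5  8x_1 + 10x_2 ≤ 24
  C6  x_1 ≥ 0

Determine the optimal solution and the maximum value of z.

x_1 = 12/29, x_2 = 60/29, maximum z = 168/29

At the optimal vertex, -3x_1 - 11x_2 = -24 and 8x_1 + 10x_2 = 24.
Solving simultaneously gives x_1 = 12/29, x_2 = 60/29.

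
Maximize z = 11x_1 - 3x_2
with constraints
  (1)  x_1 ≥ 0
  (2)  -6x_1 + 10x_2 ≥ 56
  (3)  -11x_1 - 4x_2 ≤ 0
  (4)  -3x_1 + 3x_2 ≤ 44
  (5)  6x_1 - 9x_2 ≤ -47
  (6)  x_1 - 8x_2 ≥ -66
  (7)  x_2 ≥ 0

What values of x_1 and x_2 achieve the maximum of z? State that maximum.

x_1 = 106/19, x_2 = 170/19, maximum z = 656/19

Feasible corners and z = 11x_1 - 3x_2:
  (0, 28/5) → z = -84/5
  (0, 33/4) → z = -99/4
  (106/19, 170/19) → z = 656/19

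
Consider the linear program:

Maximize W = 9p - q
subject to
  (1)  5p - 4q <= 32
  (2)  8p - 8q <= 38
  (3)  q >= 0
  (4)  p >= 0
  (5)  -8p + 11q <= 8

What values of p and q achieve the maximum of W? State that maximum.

p = 384/23, q = 296/23, maximum W = 3160/23

Extreme points and W = 9p - q:
  (13, 33/4) → W = 435/4
  (384/23, 296/23) → W = 3160/23
  (19/4, 0) → W = 171/4
  (0, 0) → W = 0
  (0, 8/11) → W = -8/11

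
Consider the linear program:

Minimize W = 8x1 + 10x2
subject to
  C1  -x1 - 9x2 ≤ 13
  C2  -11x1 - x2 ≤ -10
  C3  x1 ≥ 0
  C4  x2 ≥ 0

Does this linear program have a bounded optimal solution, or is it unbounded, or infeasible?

bounded optimum

Vertices and W = 8x1 + 10x2:
  (0, 10) → W = 100
  (10/11, 0) → W = 80/11
The feasible region has finitely many vertices and no improving ray; the minimum is 80/11 at (10/11, 0).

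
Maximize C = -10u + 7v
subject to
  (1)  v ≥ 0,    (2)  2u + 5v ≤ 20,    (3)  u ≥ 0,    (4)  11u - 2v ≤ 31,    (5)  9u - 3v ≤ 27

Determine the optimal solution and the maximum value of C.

u = 0, v = 4, maximum C = 28

Corner points and C = -10u + 7v:
  (0, 0) → C = 0
  (31/11, 0) → C = -310/11
  (0, 4) → C = 28
  (195/59, 158/59) → C = -844/59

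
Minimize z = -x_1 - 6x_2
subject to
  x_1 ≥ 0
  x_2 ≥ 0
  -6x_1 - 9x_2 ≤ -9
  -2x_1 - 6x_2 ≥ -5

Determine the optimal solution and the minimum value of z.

Extreme points and z = -x_1 - 6x_2:
  (3/2, 0) → z = -3/2
  (5/2, 0) → z = -5/2
  (1/2, 2/3) → z = -9/2

At the optimal vertex, -6x_1 - 9x_2 = -9 and -2x_1 - 6x_2 = -5.
Solving simultaneously gives x_1 = 1/2, x_2 = 2/3.

x_1 = 1/2, x_2 = 2/3, minimum z = -9/2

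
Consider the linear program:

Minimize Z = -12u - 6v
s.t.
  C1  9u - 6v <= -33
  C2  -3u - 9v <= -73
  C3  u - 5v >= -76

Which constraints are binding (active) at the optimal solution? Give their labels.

C1 and C3

Feasible corners and Z = -12u - 6v:
  (47/33, 84/11) → Z = -692/11
  (97/13, 217/13) → Z = -2466/13
  (-319/24, 301/24) → Z = 337/4

The minimum is at (97/13, 217/13). Substituting into each constraint, equality holds for C1 and C3; the remaining constraints have slack.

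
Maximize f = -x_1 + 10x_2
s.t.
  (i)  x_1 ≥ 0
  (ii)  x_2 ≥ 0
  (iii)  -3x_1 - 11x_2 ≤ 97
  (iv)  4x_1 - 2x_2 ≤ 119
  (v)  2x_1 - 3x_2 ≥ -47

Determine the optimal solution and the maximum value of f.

Extreme points and f = -x_1 + 10x_2:
  (0, 0) → f = 0
  (0, 47/3) → f = 470/3
  (119/4, 0) → f = -119/4
  (451/8, 213/4) → f = 3809/8

x_1 = 451/8, x_2 = 213/4, maximum f = 3809/8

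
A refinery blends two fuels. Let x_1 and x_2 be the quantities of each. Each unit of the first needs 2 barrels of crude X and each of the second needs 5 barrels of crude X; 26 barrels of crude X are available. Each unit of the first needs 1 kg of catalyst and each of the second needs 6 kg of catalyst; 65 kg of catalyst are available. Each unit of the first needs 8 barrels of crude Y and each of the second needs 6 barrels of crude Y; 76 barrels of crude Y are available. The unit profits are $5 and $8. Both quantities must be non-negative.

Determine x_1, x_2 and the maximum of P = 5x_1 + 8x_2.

x_1 = 8, x_2 = 2, maximum P = 56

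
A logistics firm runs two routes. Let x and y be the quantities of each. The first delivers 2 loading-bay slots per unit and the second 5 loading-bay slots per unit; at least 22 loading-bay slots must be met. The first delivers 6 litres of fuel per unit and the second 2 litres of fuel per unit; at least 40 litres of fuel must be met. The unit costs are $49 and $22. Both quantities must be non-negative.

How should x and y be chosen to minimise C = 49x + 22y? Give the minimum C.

x = 6, y = 2, minimum C = 338

The feasible region is unbounded (it extends along (0, 1), (1, 0)), but C strictly increases along every unbounded feasible direction, so there is no improving ray and the minimum is attained at a vertex.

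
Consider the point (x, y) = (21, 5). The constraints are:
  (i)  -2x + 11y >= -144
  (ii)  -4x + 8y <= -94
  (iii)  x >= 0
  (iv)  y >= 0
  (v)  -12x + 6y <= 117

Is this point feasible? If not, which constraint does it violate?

not feasible — violates (ii)

Constraint (ii): -4x + 8y = -44, which is not ≤ -94. All other constraints are satisfied.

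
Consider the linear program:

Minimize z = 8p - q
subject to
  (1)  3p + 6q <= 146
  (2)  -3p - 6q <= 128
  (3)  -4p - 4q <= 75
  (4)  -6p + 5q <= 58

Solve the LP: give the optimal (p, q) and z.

p = -607/44, q = -109/22, minimum z = -2319/22

Feasible corners and z = 8p - q:
  (382/51, 350/17) → z = 118/3
  (31/6, -287/12) → z = 261/4
  (-607/44, -109/22) → z = -2319/22
The feasible region is unbounded (it extends along (2, -1)), but z strictly increases along every unbounded feasible direction, so there is no improving ray and the minimum is attained at a vertex.

At the optimal vertex, -4p - 4q = 75 and -6p + 5q = 58.
Solving simultaneously gives p = -607/44, q = -109/22.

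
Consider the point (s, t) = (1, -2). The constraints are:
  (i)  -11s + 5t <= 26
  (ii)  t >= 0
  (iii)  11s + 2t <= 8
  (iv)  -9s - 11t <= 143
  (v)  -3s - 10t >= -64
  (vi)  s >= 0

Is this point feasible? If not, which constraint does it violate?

Constraint (ii): t = -2, which is not ≥ 0. All other constraints are satisfied.

not feasible — violates (ii)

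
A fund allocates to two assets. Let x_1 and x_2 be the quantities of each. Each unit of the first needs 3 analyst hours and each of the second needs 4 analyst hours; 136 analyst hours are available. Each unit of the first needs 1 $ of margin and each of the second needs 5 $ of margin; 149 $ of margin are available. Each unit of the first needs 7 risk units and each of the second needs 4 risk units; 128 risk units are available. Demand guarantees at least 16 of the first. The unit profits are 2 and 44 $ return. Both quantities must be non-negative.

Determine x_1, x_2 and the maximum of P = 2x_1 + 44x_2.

x_1 = 16, x_2 = 4, maximum P = 208

Vertices and P = 2x_1 + 44x_2:
  (128/7, 0) → P = 256/7
  (16, 0) → P = 32
  (16, 4) → P = 208

The optimum lies where 7x_1 + 4x_2 = 128 and x_1 = 16.
Solving simultaneously gives x_1 = 16, x_2 = 4.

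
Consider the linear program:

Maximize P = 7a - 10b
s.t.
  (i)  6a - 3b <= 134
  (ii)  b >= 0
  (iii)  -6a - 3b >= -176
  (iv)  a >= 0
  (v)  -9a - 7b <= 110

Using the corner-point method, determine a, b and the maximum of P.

Extreme points and P = 7a - 10b:
  (67/3, 0) → P = 469/3
  (155/6, 7) → P = 665/6
  (0, 0) → P = 0
  (0, 176/3) → P = -1760/3

The optimum lies where 6a - 3b = 134 and b = 0.
Solving simultaneously gives a = 67/3, b = 0.

a = 67/3, b = 0, maximum P = 469/3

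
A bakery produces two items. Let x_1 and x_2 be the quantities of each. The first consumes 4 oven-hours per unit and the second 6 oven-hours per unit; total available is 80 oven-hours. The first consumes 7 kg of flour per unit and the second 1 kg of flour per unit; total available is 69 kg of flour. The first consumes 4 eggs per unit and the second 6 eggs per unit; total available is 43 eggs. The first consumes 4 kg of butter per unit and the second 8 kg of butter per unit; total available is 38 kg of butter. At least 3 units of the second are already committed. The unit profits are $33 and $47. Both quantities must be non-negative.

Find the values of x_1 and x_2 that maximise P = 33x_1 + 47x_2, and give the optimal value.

x_1 = 7/2, x_2 = 3, maximum P = 513/2

Feasible corners and P = 33x_1 + 47x_2:
  (0, 19/4) → P = 893/4
  (0, 3) → P = 141
  (7/2, 3) → P = 513/2

The binding constraints are 4x_1 + 8x_2 = 38 and x_2 = 3.
Solving simultaneously gives x_1 = 7/2, x_2 = 3.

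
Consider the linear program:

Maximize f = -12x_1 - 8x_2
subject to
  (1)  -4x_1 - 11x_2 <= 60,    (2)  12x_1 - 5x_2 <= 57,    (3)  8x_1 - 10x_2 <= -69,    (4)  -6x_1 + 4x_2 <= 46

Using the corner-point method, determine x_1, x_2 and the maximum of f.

Vertices and f = -12x_1 - 8x_2:
  (183/16, 321/20) → f = -5313/20
  (229/9, 149/3) → f = -2108/3
  (-46/7, 23/14) → f = 460/7

x_1 = -46/7, x_2 = 23/14, maximum f = 460/7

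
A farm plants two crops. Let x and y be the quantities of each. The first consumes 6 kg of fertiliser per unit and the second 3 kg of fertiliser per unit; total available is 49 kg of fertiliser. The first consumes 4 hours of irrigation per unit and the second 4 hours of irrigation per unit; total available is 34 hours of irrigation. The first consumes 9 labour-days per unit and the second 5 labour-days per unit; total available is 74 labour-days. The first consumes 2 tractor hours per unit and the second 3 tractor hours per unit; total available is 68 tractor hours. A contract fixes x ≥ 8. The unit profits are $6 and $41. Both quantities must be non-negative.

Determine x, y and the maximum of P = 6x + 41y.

x = 8, y = 1/3, maximum P = 185/3

Vertices and P = 6x + 41y:
  (49/6, 0) → P = 49
  (8, 0) → P = 48
  (8, 1/3) → P = 185/3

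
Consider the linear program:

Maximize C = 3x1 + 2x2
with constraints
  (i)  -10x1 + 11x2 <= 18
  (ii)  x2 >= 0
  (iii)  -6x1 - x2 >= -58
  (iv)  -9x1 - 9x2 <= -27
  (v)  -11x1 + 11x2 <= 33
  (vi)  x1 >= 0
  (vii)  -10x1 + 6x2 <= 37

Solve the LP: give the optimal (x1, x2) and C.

x1 = 155/19, x2 = 172/19, maximum C = 809/19

Corner points and C = 3x1 + 2x2:
  (155/19, 172/19) → C = 809/19
  (5/7, 16/7) → C = 47/7
  (29/3, 0) → C = 29
  (3, 0) → C = 9

The optimum lies where -10x1 + 11x2 = 18 and -6x1 - x2 = -58.
Solving simultaneously gives x1 = 155/19, x2 = 172/19.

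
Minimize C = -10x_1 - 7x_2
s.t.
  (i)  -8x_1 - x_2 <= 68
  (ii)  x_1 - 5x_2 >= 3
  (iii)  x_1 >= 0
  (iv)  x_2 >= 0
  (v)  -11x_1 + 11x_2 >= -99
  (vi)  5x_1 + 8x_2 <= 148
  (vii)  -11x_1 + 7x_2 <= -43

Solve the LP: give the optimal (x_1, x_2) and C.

Corner points and C = -10x_1 - 7x_2:
  (21/2, 3/2) → C = -231/2
  (97/24, 5/24) → C = -335/8
  (9, 0) → C = -90
  (43/11, 0) → C = -430/11

The binding constraints are x_1 - 5x_2 = 3 and -11x_1 + 11x_2 = -99.
Solving simultaneously gives x_1 = 21/2, x_2 = 3/2.

x_1 = 21/2, x_2 = 3/2, minimum C = -231/2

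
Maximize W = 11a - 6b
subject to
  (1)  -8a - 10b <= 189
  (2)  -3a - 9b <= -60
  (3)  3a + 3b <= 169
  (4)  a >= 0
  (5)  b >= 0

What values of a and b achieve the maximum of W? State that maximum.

a = 169/3, b = 0, maximum W = 1859/3

Feasible corners and W = 11a - 6b:
  (0, 20/3) → W = -40
  (20, 0) → W = 220
  (0, 169/3) → W = -338
  (169/3, 0) → W = 1859/3

At the optimal vertex, 3a + 3b = 169 and b = 0.
Solving simultaneously gives a = 169/3, b = 0.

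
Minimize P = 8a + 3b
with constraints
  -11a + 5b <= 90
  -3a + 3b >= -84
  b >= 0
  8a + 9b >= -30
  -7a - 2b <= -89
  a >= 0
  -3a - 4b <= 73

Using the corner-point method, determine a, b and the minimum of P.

a = 89/7, b = 0, minimum P = 712/7

Vertices and P = 8a + 3b:
  (265/57, 1609/57) → P = 6947/57
  (28, 0) → P = 224
  (89/7, 0) → P = 712/7
The feasible region is unbounded (it extends along (5, 11), (1, 1)), but P strictly increases along every unbounded feasible direction, so there is no improving ray and the minimum is attained at a vertex.

The optimum lies where b = 0 and -7a - 2b = -89.
Solving simultaneously gives a = 89/7, b = 0.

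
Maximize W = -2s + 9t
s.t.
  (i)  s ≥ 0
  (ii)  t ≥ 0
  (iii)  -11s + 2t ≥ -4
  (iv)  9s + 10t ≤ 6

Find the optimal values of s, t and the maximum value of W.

s = 0, t = 3/5, maximum W = 27/5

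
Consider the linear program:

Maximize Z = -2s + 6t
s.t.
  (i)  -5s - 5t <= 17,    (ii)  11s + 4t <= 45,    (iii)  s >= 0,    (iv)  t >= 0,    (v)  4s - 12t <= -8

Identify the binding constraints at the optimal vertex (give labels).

(ii) and (iii)

Corner points and Z = -2s + 6t:
  (0, 45/4) → Z = 135/2
  (127/37, 67/37) → Z = 4
  (0, 2/3) → Z = 4

The maximum is at (0, 45/4). Substituting into each constraint, equality holds for (ii) and (iii); the remaining constraints have slack.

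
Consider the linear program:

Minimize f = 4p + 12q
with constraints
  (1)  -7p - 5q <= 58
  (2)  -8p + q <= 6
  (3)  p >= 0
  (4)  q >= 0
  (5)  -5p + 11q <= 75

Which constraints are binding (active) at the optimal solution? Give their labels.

Corner points and f = 4p + 12q:
  (0, 6) → f = 72
  (9/83, 570/83) → f = 6876/83
  (0, 0) → f = 0
The feasible region is unbounded (it extends along (11, 5), (1, 0)), but f strictly increases along every unbounded feasible direction, so there is no improving ray and the minimum is attained at a vertex.

The minimum is at (0, 0). Substituting into each constraint, equality holds for (3) and (4); the remaining constraints have slack.

(3) and (4)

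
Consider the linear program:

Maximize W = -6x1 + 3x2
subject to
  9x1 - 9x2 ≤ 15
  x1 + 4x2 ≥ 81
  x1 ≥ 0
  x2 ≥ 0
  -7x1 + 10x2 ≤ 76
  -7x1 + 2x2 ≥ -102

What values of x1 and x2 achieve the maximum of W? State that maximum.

x1 = 253/19, x2 = 643/38, maximum W = -1107/38

Feasible corners and W = -6x1 + 3x2:
  (263/15, 238/15) → W = -288/5
  (296/15, 271/15) → W = -321/5
  (253/19, 643/38) → W = -1107/38
  (293/14, 89/4) → W = -1647/28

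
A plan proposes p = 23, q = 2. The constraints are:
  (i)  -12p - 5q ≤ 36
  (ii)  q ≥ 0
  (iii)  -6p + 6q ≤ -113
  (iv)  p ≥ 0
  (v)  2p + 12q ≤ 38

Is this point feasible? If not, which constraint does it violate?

not feasible — violates (v)

Constraint (v): 2p + 12q = 70, which is not ≤ 38. All other constraints are satisfied.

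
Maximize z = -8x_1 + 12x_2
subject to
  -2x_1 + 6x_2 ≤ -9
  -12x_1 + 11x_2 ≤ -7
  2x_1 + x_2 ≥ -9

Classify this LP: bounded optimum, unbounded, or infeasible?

Corner points and z = -8x_1 + 12x_2:
  (-57/50, -47/25) → z = -336/25
  (-46/17, -61/17) → z = -364/17
The feasible region has finitely many vertices and no improving ray; the maximum is -336/25 at (-57/50, -47/25).

bounded optimum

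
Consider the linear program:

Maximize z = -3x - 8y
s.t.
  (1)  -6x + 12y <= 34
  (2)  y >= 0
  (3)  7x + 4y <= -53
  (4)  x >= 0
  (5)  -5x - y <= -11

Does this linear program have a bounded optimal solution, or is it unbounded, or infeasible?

The boundaries -6x + 12y = 34 and -5x - y = -11 meet at (49/33, 118/33), but that point violates 7x + 4y ≤ -53. Every candidate vertex is excluded by some other constraint, so the feasible region is empty.

infeasible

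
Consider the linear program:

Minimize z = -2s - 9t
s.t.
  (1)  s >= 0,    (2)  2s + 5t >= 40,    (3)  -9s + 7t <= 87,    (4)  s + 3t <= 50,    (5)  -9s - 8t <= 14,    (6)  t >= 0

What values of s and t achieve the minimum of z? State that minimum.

s = 89/34, t = 537/34, minimum z = -5011/34

The optimum lies where -9s + 7t = 87 and s + 3t = 50.
Solving simultaneously gives s = 89/34, t = 537/34.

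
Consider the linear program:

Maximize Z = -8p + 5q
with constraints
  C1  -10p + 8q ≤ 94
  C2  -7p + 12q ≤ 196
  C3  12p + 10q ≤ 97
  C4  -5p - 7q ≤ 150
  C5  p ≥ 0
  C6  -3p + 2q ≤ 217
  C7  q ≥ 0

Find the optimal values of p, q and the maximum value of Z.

Extreme points and Z = -8p + 5q:
  (0, 97/10) → Z = 97/2
  (97/12, 0) → Z = -194/3
  (0, 0) → Z = 0

The binding constraints are 12p + 10q = 97 and p = 0.
Solving simultaneously gives p = 0, q = 97/10.

p = 0, q = 97/10, maximum Z = 97/2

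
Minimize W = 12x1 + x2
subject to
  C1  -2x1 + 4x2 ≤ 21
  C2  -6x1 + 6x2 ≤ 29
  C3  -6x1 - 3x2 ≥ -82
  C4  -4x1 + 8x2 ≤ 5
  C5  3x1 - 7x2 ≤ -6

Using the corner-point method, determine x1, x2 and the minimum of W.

Feasible corners and W = 12x1 + x2:
  (641/60, 179/30) → W = 805/6
  (556/51, 94/17) → W = 2318/17
  (13/4, 9/4) → W = 165/4

The binding constraints are -4x1 + 8x2 = 5 and 3x1 - 7x2 = -6.
Solving simultaneously gives x1 = 13/4, x2 = 9/4.

x1 = 13/4, x2 = 9/4, minimum W = 165/4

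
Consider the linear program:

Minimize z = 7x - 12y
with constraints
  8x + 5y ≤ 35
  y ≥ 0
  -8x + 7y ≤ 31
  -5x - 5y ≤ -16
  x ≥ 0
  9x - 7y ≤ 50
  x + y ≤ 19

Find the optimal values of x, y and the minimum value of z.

Vertices and z = 7x - 12y:
  (35/8, 0) → z = 245/8
  (15/16, 11/2) → z = -951/16
  (16/5, 0) → z = 112/5
  (0, 31/7) → z = -372/7
  (0, 16/5) → z = -192/5

At the optimal vertex, 8x + 5y = 35 and -8x + 7y = 31.
Solving simultaneously gives x = 15/16, y = 11/2.

x = 15/16, y = 11/2, minimum z = -951/16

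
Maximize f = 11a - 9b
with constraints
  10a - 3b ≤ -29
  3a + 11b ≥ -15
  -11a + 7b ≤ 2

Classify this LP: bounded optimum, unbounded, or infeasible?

infeasible

The boundaries 10a - 3b = -29 and 3a + 11b = -15 meet at (-52/17, -9/17), but that point violates -11a + 7b ≤ 2. Every candidate vertex is excluded by some other constraint, so the feasible region is empty.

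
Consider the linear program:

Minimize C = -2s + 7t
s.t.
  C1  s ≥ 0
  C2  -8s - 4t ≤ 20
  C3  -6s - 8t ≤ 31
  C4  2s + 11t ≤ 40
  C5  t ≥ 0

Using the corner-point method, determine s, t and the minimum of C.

s = 20, t = 0, minimum C = -40

Vertices and C = -2s + 7t:
  (0, 40/11) → C = 280/11
  (0, 0) → C = 0
  (20, 0) → C = -40

The binding constraints are 2s + 11t = 40 and t = 0.
Solving simultaneously gives s = 20, t = 0.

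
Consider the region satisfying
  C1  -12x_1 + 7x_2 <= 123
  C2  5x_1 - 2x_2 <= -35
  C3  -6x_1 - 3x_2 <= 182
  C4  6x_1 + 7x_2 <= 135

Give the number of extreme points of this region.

Pairwise boundary intersections that survive every other constraint:
  (1/11, 195/11)
  (-1643/78, -241/13)
  (-469/27, -700/27)

3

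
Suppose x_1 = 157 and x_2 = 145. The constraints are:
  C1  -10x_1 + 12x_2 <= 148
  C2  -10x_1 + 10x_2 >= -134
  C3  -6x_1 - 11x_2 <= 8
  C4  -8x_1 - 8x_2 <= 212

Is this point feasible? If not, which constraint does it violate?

Constraint C1: -10x_1 + 12x_2 = 170, which is not ≤ 148. All other constraints are satisfied.

not feasible — violates C1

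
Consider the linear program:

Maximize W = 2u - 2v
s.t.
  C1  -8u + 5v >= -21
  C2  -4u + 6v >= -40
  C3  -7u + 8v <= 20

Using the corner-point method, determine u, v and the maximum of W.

u = -37/14, v = -59/7, maximum W = 81/7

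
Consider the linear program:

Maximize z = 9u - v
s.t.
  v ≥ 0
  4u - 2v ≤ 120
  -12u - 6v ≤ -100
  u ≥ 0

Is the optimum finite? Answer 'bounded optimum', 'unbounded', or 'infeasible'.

unbounded

From the feasible point (30, 0), moving in the direction (2, 4) keeps every constraint satisfied while z increases without bound.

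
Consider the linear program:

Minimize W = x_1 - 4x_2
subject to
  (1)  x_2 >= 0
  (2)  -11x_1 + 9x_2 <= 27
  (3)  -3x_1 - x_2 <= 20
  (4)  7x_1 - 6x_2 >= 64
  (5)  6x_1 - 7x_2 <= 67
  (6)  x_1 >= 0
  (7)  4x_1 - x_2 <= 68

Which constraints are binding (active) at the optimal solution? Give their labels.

(4) and (7)

Vertices and W = x_1 - 4x_2:
  (64/7, 0) → W = 64/7
  (67/6, 0) → W = 67/6
  (344/17, 220/17) → W = -536/17
  (409/22, 70/11) → W = -151/22

The minimum is at (344/17, 220/17). Substituting into each constraint, equality holds for (4) and (7); the remaining constraints have slack.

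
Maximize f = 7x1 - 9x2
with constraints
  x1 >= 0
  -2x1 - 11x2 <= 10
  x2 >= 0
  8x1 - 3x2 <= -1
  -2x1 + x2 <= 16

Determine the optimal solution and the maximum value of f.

x1 = 0, x2 = 1/3, maximum f = -3

Corner points and f = 7x1 - 9x2:
  (0, 1/3) → f = -3
  (0, 16) → f = -144
  (47/2, 63) → f = -805/2

The optimum lies where x1 = 0 and 8x1 - 3x2 = -1.
Solving simultaneously gives x1 = 0, x2 = 1/3.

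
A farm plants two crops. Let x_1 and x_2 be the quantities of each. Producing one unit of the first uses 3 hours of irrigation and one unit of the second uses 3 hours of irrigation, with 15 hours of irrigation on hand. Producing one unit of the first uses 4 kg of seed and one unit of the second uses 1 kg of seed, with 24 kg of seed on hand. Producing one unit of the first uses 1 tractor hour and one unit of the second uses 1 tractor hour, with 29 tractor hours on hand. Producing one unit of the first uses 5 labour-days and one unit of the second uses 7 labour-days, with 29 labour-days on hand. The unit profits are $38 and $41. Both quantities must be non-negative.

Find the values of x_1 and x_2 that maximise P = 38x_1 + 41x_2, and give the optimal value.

Extreme points and P = 38x_1 + 41x_2:
  (0, 0) → P = 0
  (0, 29/7) → P = 1189/7
  (5, 0) → P = 190
  (3, 2) → P = 196

x_1 = 3, x_2 = 2, maximum P = 196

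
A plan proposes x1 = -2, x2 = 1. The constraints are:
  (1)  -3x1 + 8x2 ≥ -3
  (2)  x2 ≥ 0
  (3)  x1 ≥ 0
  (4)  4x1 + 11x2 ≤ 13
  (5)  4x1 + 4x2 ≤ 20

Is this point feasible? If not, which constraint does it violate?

Constraint (3): x1 = -2, which is not ≥ 0. All other constraints are satisfied.

not feasible — violates (3)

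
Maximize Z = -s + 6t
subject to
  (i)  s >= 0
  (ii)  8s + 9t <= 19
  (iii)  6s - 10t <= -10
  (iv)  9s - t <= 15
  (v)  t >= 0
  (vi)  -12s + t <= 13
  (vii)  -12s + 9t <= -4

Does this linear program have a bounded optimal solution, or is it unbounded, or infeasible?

infeasible

The boundaries s = 0 and 8s + 9t = 19 meet at (0, 19/9), but that point violates -12s + 9t ≤ -4. Every candidate vertex is excluded by some other constraint, so the feasible region is empty.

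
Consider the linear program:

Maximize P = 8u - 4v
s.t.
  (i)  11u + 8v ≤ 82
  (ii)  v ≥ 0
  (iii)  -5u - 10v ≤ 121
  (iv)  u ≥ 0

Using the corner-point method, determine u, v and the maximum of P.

Extreme points and P = 8u - 4v:
  (82/11, 0) → P = 656/11
  (0, 41/4) → P = -41
  (0, 0) → P = 0

u = 82/11, v = 0, maximum P = 656/11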